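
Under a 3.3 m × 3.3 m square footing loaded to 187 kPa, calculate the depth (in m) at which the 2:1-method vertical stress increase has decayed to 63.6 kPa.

z ≈ 2.36 m

2:1 spreading — at depth z the loaded area has grown by z in each plan dimension:
qB²/(B+z)² = Δσ_z ⇒ z = B(√(q/Δσ_z) − 1) = 3.3×(√(187/63.6) − 1) = 2.359 m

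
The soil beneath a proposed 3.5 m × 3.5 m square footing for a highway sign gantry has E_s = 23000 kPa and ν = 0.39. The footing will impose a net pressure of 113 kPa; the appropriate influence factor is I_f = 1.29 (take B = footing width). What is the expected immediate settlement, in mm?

S_e ≈ 18.8 mm

Immediate (elastic) settlement: S_e = q·B·(1−ν²)/E_s · I_f.
S_e = 113 × 3.5 × (1 − 0.39²) / 23000 × 1.29
    = 113 × 3.5 × 0.8479 / 23000 × 1.29
    = 0.01881 m = 18.81 mm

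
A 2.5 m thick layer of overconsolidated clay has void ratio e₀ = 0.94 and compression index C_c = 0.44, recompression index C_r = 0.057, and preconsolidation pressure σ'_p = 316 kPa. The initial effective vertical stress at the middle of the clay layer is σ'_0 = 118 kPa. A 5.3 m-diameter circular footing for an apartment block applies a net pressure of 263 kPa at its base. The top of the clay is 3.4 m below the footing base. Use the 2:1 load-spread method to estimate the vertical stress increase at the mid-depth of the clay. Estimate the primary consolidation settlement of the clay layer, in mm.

Mid-depth of clay below the footing base: z = 3.4 + 2.5/2 = 4.65 m.
Stress increase at mid-clay by the 2:1 spreading method:
Δσ ≈ qD²/(D+z)² = 263×5.3²/(5.3+4.65)² = 74.621 kPa
Final effective stress: σ'_f = 118 + 74.621 = 192.62 kPa.
σ'_f = 192.62 ≤ σ'_p = 316 kPa, so the clay remains overconsolidated and only the recompression index applies:
S_c = C_r·H/(1+e₀)·log₁₀(σ'_f/σ'_0) = 0.057×2.5/1.94×log₁₀(192.62/118)
    = 0.073456 × 0.21282 = 0.01563 m

S_c ≈ 15.6 mm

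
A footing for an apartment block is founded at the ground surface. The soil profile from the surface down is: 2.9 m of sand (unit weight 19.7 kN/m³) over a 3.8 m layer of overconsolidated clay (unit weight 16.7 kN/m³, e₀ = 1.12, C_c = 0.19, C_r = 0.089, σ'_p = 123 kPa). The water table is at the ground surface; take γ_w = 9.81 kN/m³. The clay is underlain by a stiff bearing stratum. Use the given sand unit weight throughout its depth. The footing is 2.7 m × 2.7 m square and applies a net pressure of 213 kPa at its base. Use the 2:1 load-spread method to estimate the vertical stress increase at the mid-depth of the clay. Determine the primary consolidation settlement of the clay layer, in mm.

S_c ≈ 35.1 mm

Mid-depth of clay below the ground surface: z = 2.9 + 3.8/2 = 4.8 m.
Total vertical stress at mid-clay: σ_v = 19.7×2.9 + 16.7×1.9 = 88.86 kPa.
Pore pressure: u = 9.81×(4.8 − 0) = 47.088 kPa.
Initial effective stress: σ'_0 = σ_v − u = 88.86 − 47.088 = 41.772 kPa.
Stress increase at mid-clay by the 2:1 spreading method:
Δσ = qBL/((B+z)(L+z)) = 213×2.7×2.7/((2.7+4.8)(2.7+4.8)) = 27.605 kPa
Final effective stress: σ'_f = 41.772 + 27.605 = 69.377 kPa.
σ'_f = 69.377 ≤ σ'_p = 123 kPa, so the clay remains overconsolidated and only the recompression index applies:
S_c = C_r·H/(1+e₀)·log₁₀(σ'_f/σ'_0) = 0.089×3.8/2.12×log₁₀(69.377/41.772)
    = 0.15953 × 0.22033 = 0.03515 m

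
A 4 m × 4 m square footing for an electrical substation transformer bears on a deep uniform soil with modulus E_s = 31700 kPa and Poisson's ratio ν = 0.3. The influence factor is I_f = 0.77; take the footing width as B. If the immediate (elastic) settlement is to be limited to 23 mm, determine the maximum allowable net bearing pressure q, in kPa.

S_e = q·B·(1−ν²)/E_s · I_f  ⇒  q = S_e·E_s / (B·(1−ν²)·I_f).
q = 0.023 × 31700 / (4 × 0.91 × 0.77) = 260.1 kPa

q ≈ 260 kPa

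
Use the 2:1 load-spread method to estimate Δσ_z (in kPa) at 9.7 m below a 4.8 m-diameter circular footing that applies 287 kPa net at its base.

Δσ_z ≈ 31.5 kPa

By the 2:1 method the load spreads at 1 horizontal : 2 vertical, so at depth z the loaded area has grown by z in each plan dimension:
Δσ ≈ qD²/(D+z)² = 287×4.8²/(4.8+9.7)² = 31.451 kPa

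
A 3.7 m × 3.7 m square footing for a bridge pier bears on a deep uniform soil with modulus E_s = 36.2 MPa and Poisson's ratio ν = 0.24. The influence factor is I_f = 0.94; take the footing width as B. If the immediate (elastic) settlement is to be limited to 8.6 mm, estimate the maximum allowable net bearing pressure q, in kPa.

q ≈ 95 kPa

E_s = 36.2 MPa = 36200 kPa.
S_e = q·B·(1−ν²)/E_s · I_f  ⇒  q = S_e·E_s / (B·(1−ν²)·I_f).
q = 0.0086 × 36200 / (3.7 × 0.9424 × 0.94) = 94.98 kPa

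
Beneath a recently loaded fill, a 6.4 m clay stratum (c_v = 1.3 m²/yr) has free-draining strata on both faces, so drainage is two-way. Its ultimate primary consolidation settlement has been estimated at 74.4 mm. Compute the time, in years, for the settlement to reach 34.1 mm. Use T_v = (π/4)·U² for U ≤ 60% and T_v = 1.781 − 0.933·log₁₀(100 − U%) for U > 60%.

t ≈ 1.3 years

Drainage path length: H_d = H/2 = 3.2 m (double drainage).
U = S(t)/S_ult = 34.1/74.4 = 0.4583.
U ≤ 60%: T_v = (π/4)·U² = (π/4)×0.45833² = 0.16499.
t = T_v·H_d²/c_v = 0.16499×3.2²/1.3 = 1.3 years.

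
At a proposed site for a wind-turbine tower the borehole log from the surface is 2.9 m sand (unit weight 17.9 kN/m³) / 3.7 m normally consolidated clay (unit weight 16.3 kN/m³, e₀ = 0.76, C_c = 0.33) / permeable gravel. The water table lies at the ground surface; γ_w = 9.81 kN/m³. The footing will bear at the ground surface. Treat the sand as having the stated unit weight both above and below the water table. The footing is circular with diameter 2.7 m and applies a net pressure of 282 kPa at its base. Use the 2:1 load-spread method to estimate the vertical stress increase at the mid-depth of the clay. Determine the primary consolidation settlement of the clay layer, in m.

Mid-depth of clay below the ground surface: z = 2.9 + 3.7/2 = 4.75 m.
Total vertical stress at mid-clay: σ_v = 17.9×2.9 + 16.3×1.85 = 82.065 kPa.
Pore pressure: u = 9.81×(4.75 − 0) = 46.598 kPa.
Initial effective stress: σ'_0 = σ_v − u = 82.065 − 46.598 = 35.467 kPa.
Stress increase at mid-clay by the 2:1 spreading method:
Δσ ≈ qD²/(D+z)² = 282×2.7²/(2.7+4.75)² = 37.039 kPa
Final effective stress: σ'_f = σ'_0 + Δσ = 35.467 + 37.039 = 72.506 kPa.
Normally consolidated clay, so the full stress increment lies on the virgin compression line:
S_c = C_c·H/(1+e₀)·log₁₀(σ'_f/σ'_0) = 0.33×3.7/(1+0.76)×log₁₀(72.506/35.467)
    = 0.69375 × 0.31055 = 0.2154 m

S_c ≈ 0.215 m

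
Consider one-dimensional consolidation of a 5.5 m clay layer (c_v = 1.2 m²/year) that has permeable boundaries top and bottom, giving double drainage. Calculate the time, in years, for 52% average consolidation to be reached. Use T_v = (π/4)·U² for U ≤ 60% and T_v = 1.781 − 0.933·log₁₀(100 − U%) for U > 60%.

Drainage path length: H_d = H/2 = 2.75 m (double drainage).
U ≤ 60%: T_v = (π/4)·U² = (π/4)×0.52² = 0.21237.
t = T_v·H_d²/c_v = 0.21237×2.75²/1.2 = 1.338 years.

t ≈ 1.34 years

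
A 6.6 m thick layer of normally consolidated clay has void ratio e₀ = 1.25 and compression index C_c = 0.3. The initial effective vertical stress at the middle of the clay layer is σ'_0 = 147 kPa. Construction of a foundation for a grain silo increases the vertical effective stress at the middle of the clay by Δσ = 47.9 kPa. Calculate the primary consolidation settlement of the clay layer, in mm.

Final effective stress: σ'_f = σ'_0 + Δσ = 147 + 47.9 = 194.9 kPa.
Normally consolidated clay, so the full stress increment lies on the virgin compression line:
S_c = C_c·H/(1+e₀)·log₁₀(σ'_f/σ'_0) = 0.3×6.6/(1+1.25)×log₁₀(194.9/147)
    = 0.88 × 0.12249 = 0.1078 m

S_c ≈ 108 mm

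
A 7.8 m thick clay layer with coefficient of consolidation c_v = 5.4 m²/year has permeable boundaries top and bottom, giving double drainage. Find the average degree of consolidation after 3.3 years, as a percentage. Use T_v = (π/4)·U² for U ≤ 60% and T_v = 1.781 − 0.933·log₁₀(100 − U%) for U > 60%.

U ≈ 95.5 %

Drainage path length: H_d = H/2 = 3.9 m (double drainage).
T_v = c_v·t/H_d² = 5.4×3.3/3.9² = 1.1716.
T_v = 1.1716 corresponds to the U > 60% branch:
U = 1 − 10^((1.781 − T_v)/0.933)/100 = 0.955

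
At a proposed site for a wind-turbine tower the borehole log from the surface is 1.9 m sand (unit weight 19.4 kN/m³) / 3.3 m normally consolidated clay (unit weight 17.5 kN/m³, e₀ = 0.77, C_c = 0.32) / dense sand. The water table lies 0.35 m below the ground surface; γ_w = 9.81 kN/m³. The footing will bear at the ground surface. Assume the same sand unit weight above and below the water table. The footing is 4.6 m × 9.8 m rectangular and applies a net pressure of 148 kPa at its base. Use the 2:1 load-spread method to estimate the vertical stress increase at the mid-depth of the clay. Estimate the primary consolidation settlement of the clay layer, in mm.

S_c ≈ 265 mm

Mid-depth of clay below the ground surface: z = 1.9 + 3.3/2 = 3.55 m.
Total vertical stress at mid-clay: σ_v = 19.4×1.9 + 17.5×1.65 = 65.735 kPa.
Pore pressure: u = 9.81×(3.55 − 0.35) = 31.392 kPa.
Initial effective stress: σ'_0 = σ_v − u = 65.735 − 31.392 = 34.343 kPa.
Stress increase at mid-clay by the 2:1 spreading method:
Δσ = qBL/((B+z)(L+z)) = 148×4.6×9.8/((4.6+3.55)(9.8+3.55)) = 61.321 kPa
Final effective stress: σ'_f = σ'_0 + Δσ = 34.343 + 61.321 = 95.664 kPa.
Normally consolidated clay, so the full stress increment lies on the virgin compression line:
S_c = C_c·H/(1+e₀)·log₁₀(σ'_f/σ'_0) = 0.32×3.3/(1+0.77)×log₁₀(95.664/34.343)
    = 0.59661 × 0.44491 = 0.2654 m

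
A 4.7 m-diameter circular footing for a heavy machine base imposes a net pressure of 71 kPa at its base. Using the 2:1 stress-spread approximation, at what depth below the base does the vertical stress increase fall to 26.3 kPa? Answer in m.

2:1 spreading — at depth z the loaded area has grown by z in each plan dimension:
qD²/(D+z)² = Δσ_z ⇒ z = D(√(q/Δσ_z) − 1) = 4.7×(√(71/26.3) − 1) = 3.022 m

z ≈ 3.02 m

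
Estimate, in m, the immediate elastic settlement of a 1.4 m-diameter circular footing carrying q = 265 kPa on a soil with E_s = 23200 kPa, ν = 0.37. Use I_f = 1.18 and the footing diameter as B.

S_e ≈ 0.0163 m

Immediate (elastic) settlement: S_e = q·B·(1−ν²)/E_s · I_f.
S_e = 265 × 1.4 × (1 − 0.37²) / 23200 × 1.18
    = 265 × 1.4 × 0.8631 / 23200 × 1.18
    = 0.01629 m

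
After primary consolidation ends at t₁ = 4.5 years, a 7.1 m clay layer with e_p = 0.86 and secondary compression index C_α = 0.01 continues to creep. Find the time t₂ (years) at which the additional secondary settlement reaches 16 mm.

t₂ ≈ 11.8 years

S_s = C_α·H/(1+e_p)·log₁₀(t₂/t₁) ⇒ log₁₀(t₂/t₁) = S_s·(1+e_p)/(C_α·H).
log₁₀(t₂/t₁) = 0.016 × (1+0.86) / (0.01×7.1) = 0.4192
t₂ = t₁ × 10^0.4192 = 4.5 × 2.625 = 11.81 years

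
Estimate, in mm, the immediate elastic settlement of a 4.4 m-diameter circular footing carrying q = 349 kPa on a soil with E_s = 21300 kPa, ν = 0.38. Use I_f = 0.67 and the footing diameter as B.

Immediate (elastic) settlement: S_e = q·B·(1−ν²)/E_s · I_f.
S_e = 349 × 4.4 × (1 − 0.38²) / 21300 × 0.67
    = 349 × 4.4 × 0.8556 / 21300 × 0.67
    = 0.04133 m = 41.33 mm

S_e ≈ 41.3 mm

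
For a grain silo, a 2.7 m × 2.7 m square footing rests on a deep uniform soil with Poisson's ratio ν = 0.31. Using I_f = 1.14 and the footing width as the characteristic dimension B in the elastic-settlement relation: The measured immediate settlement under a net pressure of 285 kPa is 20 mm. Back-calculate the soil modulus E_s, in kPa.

E_s ≈ 39600 kPa

S_e = q·B·(1−ν²)/E_s · I_f  ⇒  E_s = q·B·(1−ν²)·I_f / S_e.
E_s = 285 × 2.7 × 0.9039 × 1.14 / 0.02 = 39650 kPa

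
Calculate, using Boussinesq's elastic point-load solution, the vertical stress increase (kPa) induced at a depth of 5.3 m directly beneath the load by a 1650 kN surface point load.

Δσ_z ≈ 28 kPa

Boussinesq vertical stress below a point load on an elastic half-space:
Δσ_z = 3P/(2πz²) · [1 + (r/z)²]^(−5/2)
r/z = 0/5.3 = 0; [1+(r/z)²]^(−5/2) = 1.
Δσ_z = 3×1650/(2π×5.3²) × 1 = 28.046 × 1 = 28.05 kPa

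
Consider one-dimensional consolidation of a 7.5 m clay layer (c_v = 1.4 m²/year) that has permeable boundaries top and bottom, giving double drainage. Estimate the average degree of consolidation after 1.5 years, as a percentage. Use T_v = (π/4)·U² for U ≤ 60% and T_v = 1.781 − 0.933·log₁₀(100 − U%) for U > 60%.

Drainage path length: H_d = H/2 = 3.75 m (double drainage).
T_v = c_v·t/H_d² = 1.4×1.5/3.75² = 0.14933.
T_v = 0.14933 corresponds to the U ≤ 60% branch:
U = √(4T_v/π) = 0.436

U ≈ 43.6 %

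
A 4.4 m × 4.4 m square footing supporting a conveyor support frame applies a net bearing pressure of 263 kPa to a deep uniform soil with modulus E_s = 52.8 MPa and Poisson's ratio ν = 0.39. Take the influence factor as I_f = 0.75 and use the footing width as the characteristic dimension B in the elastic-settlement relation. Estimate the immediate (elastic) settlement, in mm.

Immediate (elastic) settlement: S_e = q·B·(1−ν²)/E_s · I_f.
E_s = 52.8 MPa = 52800 kPa.
S_e = 263 × 4.4 × (1 − 0.39²) / 52800 × 0.75
    = 263 × 4.4 × 0.8479 / 52800 × 0.75
    = 0.01394 m = 13.94 mm

S_e ≈ 13.9 mm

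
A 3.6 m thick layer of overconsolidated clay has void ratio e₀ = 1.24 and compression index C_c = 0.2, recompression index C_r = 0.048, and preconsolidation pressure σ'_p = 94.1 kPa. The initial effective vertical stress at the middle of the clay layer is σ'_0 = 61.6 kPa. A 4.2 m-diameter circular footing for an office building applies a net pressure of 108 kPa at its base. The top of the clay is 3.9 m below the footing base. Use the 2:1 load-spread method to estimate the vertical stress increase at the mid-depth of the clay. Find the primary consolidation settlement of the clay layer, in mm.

S_c ≈ 9.19 mm

Mid-depth of clay below the footing base: z = 3.9 + 3.6/2 = 5.7 m.
Stress increase at mid-clay by the 2:1 spreading method:
Δσ ≈ qD²/(D+z)² = 108×4.2²/(4.2+5.7)² = 19.438 kPa
Final effective stress: σ'_f = 61.6 + 19.438 = 81.038 kPa.
σ'_f = 81.038 ≤ σ'_p = 94.1 kPa, so the clay remains overconsolidated and only the recompression index applies:
S_c = C_r·H/(1+e₀)·log₁₀(σ'_f/σ'_0) = 0.048×3.6/2.24×log₁₀(81.038/61.6)
    = 0.077141 × 0.11911 = 0.009188 m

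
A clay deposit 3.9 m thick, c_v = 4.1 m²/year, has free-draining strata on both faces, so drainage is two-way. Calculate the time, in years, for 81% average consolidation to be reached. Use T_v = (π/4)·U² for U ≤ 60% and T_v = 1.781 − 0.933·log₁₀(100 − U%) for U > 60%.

t ≈ 0.545 years

Drainage path length: H_d = H/2 = 1.95 m (double drainage).
U > 60%: T_v = 1.781 − 0.933·log₁₀(100 − 81) = 0.58792.
t = T_v·H_d²/c_v = 0.58792×1.95²/4.1 = 0.5453 years.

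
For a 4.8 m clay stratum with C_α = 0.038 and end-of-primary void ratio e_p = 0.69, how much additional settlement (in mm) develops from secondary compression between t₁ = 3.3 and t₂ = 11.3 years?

Secondary compression: S_s = C_α·H/(1+e_p)·log₁₀(t₂/t₁)
S_s = 0.038×4.8/(1+0.69)×log₁₀(11.3/3.3)
    = 0.1079 × 0.5346 = 0.0577 m

S_s ≈ 57.7 mm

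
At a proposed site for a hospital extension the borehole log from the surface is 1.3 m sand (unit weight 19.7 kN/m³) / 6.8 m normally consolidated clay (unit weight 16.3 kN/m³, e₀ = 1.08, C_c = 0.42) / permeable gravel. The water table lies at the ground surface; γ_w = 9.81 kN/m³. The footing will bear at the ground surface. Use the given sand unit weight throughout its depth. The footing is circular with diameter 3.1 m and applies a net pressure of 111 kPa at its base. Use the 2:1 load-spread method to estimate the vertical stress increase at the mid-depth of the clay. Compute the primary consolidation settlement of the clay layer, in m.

S_c ≈ 0.243 m

Mid-depth of clay below the ground surface: z = 1.3 + 6.8/2 = 4.7 m.
Total vertical stress at mid-clay: σ_v = 19.7×1.3 + 16.3×3.4 = 81.03 kPa.
Pore pressure: u = 9.81×(4.7 − 0) = 46.107 kPa.
Initial effective stress: σ'_0 = σ_v − u = 81.03 − 46.107 = 34.923 kPa.
Stress increase at mid-clay by the 2:1 spreading method:
Δσ ≈ qD²/(D+z)² = 111×3.1²/(3.1+4.7)² = 17.533 kPa
Final effective stress: σ'_f = σ'_0 + Δσ = 34.923 + 17.533 = 52.456 kPa.
Normally consolidated clay, so the full stress increment lies on the virgin compression line:
S_c = C_c·H/(1+e₀)·log₁₀(σ'_f/σ'_0) = 0.42×6.8/(1+1.08)×log₁₀(52.456/34.923)
    = 1.3731 × 0.17668 = 0.2426 m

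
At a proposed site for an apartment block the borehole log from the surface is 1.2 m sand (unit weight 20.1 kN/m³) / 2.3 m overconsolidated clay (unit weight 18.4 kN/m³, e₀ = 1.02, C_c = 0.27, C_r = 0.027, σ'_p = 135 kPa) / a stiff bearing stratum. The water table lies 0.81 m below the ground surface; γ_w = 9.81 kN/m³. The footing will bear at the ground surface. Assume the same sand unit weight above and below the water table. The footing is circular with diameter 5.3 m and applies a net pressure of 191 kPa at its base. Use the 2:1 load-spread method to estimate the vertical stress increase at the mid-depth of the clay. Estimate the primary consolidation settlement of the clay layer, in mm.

S_c ≈ 18.6 mm

Mid-depth of clay below the ground surface: z = 1.2 + 2.3/2 = 2.35 m.
Total vertical stress at mid-clay: σ_v = 20.1×1.2 + 18.4×1.15 = 45.28 kPa.
Pore pressure: u = 9.81×(2.35 − 0.81) = 15.107 kPa.
Initial effective stress: σ'_0 = σ_v − u = 45.28 − 15.107 = 30.173 kPa.
Stress increase at mid-clay by the 2:1 spreading method:
Δσ ≈ qD²/(D+z)² = 191×5.3²/(5.3+2.35)² = 91.677 kPa
Final effective stress: σ'_f = 30.173 + 91.677 = 121.85 kPa.
σ'_f = 121.85 ≤ σ'_p = 135 kPa, so the clay remains overconsolidated and only the recompression index applies:
S_c = C_r·H/(1+e₀)·log₁₀(σ'_f/σ'_0) = 0.027×2.3/2.02×log₁₀(121.85/30.173)
    = 0.030742 × 0.60621 = 0.01864 m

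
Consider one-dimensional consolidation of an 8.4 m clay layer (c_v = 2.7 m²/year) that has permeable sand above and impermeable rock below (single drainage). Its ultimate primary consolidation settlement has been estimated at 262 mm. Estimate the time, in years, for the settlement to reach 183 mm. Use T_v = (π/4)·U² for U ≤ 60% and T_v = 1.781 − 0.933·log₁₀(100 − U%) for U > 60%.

Drainage path length: H_d = H = 8.4 m (single drainage).
U = S(t)/S_ult = 183/262 = 0.6985.
U > 60%: T_v = 1.781 − 0.933·log₁₀(100 − 69.847) = 0.40079.
t = T_v·H_d²/c_v = 0.40079×8.4²/2.7 = 10.47 years.

t ≈ 10.5 years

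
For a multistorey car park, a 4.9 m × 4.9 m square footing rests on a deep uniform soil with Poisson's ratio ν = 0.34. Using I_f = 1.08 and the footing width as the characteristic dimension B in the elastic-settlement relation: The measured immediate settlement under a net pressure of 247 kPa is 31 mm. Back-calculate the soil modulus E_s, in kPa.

E_s ≈ 37300 kPa

S_e = q·B·(1−ν²)/E_s · I_f  ⇒  E_s = q·B·(1−ν²)·I_f / S_e.
E_s = 247 × 4.9 × 0.8844 × 1.08 / 0.031 = 37290 kPa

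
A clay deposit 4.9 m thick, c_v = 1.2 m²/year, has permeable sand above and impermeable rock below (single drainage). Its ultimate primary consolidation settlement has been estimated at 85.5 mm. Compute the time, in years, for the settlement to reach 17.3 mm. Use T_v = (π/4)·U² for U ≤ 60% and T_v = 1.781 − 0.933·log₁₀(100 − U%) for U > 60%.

t ≈ 0.643 years

Drainage path length: H_d = H = 4.9 m (single drainage).
U = S(t)/S_ult = 17.3/85.5 = 0.2023.
U ≤ 60%: T_v = (π/4)·U² = (π/4)×0.20234² = 0.032155.
t = T_v·H_d²/c_v = 0.032155×4.9²/1.2 = 0.6434 years.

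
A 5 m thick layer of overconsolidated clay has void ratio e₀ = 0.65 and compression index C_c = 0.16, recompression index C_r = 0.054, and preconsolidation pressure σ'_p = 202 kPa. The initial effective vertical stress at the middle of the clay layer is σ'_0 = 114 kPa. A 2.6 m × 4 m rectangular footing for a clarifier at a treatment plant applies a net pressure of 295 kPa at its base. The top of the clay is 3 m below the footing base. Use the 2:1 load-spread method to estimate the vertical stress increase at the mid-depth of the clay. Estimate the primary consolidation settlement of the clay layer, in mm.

S_c ≈ 21.3 mm

Mid-depth of clay below the footing base: z = 3 + 5/2 = 5.5 m.
Stress increase at mid-clay by the 2:1 spreading method:
Δσ = qBL/((B+z)(L+z)) = 295×2.6×4/((2.6+5.5)(4+5.5)) = 39.87 kPa
Final effective stress: σ'_f = 114 + 39.87 = 153.87 kPa.
σ'_f = 153.87 ≤ σ'_p = 202 kPa, so the clay remains overconsolidated and only the recompression index applies:
S_c = C_r·H/(1+e₀)·log₁₀(σ'_f/σ'_0) = 0.054×5/1.65×log₁₀(153.87/114)
    = 0.16364 × 0.13025 = 0.02131 m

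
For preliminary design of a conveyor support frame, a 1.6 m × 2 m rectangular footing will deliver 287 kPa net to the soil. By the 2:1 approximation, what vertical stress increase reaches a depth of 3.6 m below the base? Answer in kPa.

Δσ_z ≈ 31.5 kPa

By the 2:1 method the load spreads at 1 horizontal : 2 vertical, so at depth z the loaded area has grown by z in each plan dimension:
Δσ = qBL/((B+z)(L+z)) = 287×1.6×2/((1.6+3.6)(2+3.6)) = 31.538 kPa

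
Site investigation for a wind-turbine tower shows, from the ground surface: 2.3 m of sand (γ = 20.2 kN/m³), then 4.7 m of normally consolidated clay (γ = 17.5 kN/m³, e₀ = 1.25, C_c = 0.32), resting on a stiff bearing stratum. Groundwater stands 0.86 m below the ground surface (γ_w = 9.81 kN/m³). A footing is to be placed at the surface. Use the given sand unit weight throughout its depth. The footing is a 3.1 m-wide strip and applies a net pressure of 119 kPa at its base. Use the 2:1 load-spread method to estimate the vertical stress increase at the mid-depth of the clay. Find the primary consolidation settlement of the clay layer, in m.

Mid-depth of clay below the ground surface: z = 2.3 + 4.7/2 = 4.65 m.
Total vertical stress at mid-clay: σ_v = 20.2×2.3 + 17.5×2.35 = 87.585 kPa.
Pore pressure: u = 9.81×(4.65 − 0.86) = 37.18 kPa.
Initial effective stress: σ'_0 = σ_v − u = 87.585 − 37.18 = 50.405 kPa.
Stress increase at mid-clay by the 2:1 spreading method:
Δσ = qB/(B+z) = 119×3.1/(3.1+4.65) = 47.6 kPa
Final effective stress: σ'_f = σ'_0 + Δσ = 50.405 + 47.6 = 98.005 kPa.
Normally consolidated clay, so the full stress increment lies on the virgin compression line:
S_c = C_c·H/(1+e₀)·log₁₀(σ'_f/σ'_0) = 0.32×4.7/(1+1.25)×log₁₀(98.005/50.405)
    = 0.66844 × 0.28877 = 0.193 m

S_c ≈ 0.193 m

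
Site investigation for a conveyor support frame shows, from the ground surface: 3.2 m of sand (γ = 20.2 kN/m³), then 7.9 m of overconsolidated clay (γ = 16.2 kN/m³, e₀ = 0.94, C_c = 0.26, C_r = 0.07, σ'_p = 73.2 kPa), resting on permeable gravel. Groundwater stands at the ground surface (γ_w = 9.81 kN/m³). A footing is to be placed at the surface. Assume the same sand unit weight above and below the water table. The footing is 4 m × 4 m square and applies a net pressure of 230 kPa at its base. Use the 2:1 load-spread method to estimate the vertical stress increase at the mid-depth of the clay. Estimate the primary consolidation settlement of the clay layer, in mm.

S_c ≈ 113 mm

Mid-depth of clay below the ground surface: z = 3.2 + 7.9/2 = 7.15 m.
Total vertical stress at mid-clay: σ_v = 20.2×3.2 + 16.2×3.95 = 128.63 kPa.
Pore pressure: u = 9.81×(7.15 − 0) = 70.142 kPa.
Initial effective stress: σ'_0 = σ_v − u = 128.63 − 70.142 = 58.488 kPa.
Stress increase at mid-clay by the 2:1 spreading method:
Δσ = qBL/((B+z)(L+z)) = 230×4×4/((4+7.15)(4+7.15)) = 29.6 kPa
Final effective stress: σ'_f = 58.488 + 29.6 = 88.088 kPa.
σ'_f = 88.088 > σ'_p = 73.2 kPa, so the stress path crosses the preconsolidation pressure — recompression up to σ'_p, then virgin compression beyond:
S_c = H/(1+e₀)·[C_r·log₁₀(σ'_p/σ'_0) + C_c·log₁₀(σ'_f/σ'_p)]
    = 7.9/1.94 × [0.07×log₁₀(73.2/58.488) + 0.26×log₁₀(88.088/73.2)]
    = 4.0722 × [0.0068211 + 0.020905] = 0.1129 m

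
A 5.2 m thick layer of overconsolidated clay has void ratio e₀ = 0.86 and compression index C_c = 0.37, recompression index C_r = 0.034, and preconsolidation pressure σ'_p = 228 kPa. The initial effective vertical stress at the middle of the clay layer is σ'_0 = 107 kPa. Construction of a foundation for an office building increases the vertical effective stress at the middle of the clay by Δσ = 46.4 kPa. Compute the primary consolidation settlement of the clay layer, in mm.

Final effective stress: σ'_f = 107 + 46.4 = 153.4 kPa.
σ'_f = 153.4 ≤ σ'_p = 228 kPa, so the clay remains overconsolidated and only the recompression index applies:
S_c = C_r·H/(1+e₀)·log₁₀(σ'_f/σ'_0) = 0.034×5.2/1.86×log₁₀(153.4/107)
    = 0.095054 × 0.15644 = 0.01487 m

S_c ≈ 14.9 mm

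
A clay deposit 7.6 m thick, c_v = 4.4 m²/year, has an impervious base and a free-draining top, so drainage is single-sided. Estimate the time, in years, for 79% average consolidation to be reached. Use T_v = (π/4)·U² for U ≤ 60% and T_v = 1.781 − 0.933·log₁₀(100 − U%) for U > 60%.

t ≈ 7.19 years

Drainage path length: H_d = H = 7.6 m (single drainage).
U > 60%: T_v = 1.781 − 0.933·log₁₀(100 − 79) = 0.54737.
t = T_v·H_d²/c_v = 0.54737×7.6²/4.4 = 7.185 years.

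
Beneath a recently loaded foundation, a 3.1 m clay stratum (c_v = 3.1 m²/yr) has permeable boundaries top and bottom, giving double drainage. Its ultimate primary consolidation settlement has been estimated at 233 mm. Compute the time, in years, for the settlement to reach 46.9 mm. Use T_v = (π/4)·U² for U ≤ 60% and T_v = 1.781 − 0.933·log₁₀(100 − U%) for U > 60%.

t ≈ 0.0247 years

Drainage path length: H_d = H/2 = 1.55 m (double drainage).
U = S(t)/S_ult = 46.9/233 = 0.2013.
U ≤ 60%: T_v = (π/4)·U² = (π/4)×0.20129² = 0.031822.
t = T_v·H_d²/c_v = 0.031822×1.55²/3.1 = 0.02466 years.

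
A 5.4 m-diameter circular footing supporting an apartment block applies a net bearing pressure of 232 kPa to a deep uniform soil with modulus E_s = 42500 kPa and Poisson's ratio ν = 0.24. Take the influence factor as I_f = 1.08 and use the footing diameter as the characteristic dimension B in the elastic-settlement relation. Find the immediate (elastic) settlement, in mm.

S_e ≈ 30 mm

Immediate (elastic) settlement: S_e = q·B·(1−ν²)/E_s · I_f.
S_e = 232 × 5.4 × (1 − 0.24²) / 42500 × 1.08
    = 232 × 5.4 × 0.9424 / 42500 × 1.08
    = 0.03 m = 30 mm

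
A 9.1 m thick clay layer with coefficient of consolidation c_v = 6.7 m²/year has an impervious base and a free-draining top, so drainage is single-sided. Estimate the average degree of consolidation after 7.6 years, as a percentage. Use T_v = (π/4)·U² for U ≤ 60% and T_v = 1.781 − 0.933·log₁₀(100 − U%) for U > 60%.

U ≈ 82.2 %

Drainage path length: H_d = H = 9.1 m (single drainage).
T_v = c_v·t/H_d² = 6.7×7.6/9.1² = 0.6149.
T_v = 0.6149 corresponds to the U > 60% branch:
U = 1 − 10^((1.781 − T_v)/0.933)/100 = 0.8222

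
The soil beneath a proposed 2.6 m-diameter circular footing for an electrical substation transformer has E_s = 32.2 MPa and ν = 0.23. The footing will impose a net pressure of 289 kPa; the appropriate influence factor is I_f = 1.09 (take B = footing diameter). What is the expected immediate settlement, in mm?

Immediate (elastic) settlement: S_e = q·B·(1−ν²)/E_s · I_f.
E_s = 32.2 MPa = 32200 kPa.
S_e = 289 × 2.6 × (1 − 0.23²) / 32200 × 1.09
    = 289 × 2.6 × 0.9471 / 32200 × 1.09
    = 0.02409 m = 24.09 mm

S_e ≈ 24.1 mm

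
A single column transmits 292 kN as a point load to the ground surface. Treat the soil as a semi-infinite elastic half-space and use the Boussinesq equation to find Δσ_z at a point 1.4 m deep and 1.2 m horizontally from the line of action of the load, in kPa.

Δσ_z ≈ 17.9 kPa

Boussinesq vertical stress below a point load on an elastic half-space:
Δσ_z = 3P/(2πz²) · [1 + (r/z)²]^(−5/2)
r/z = 1.2/1.4 = 0.85714; [1+(r/z)²]^(−5/2) = 0.25231.
Δσ_z = 3×292/(2π×1.4²) × 0.25231 = 71.133 × 0.25231 = 17.95 kPa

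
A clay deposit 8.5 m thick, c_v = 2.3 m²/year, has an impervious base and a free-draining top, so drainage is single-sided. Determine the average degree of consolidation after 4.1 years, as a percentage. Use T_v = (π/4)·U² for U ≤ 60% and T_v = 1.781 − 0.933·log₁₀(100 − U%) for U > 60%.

U ≈ 40.8 %

Drainage path length: H_d = H = 8.5 m (single drainage).
T_v = c_v·t/H_d² = 2.3×4.1/8.5² = 0.13052.
T_v = 0.13052 corresponds to the U ≤ 60% branch:
U = √(4T_v/π) = 0.4077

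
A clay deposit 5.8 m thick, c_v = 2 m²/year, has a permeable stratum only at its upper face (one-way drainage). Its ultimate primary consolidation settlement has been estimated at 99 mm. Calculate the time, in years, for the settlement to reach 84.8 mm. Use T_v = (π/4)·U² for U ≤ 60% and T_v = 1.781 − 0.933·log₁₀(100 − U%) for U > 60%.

t ≈ 11.8 years

Drainage path length: H_d = H = 5.8 m (single drainage).
U = S(t)/S_ult = 84.8/99 = 0.8566.
U > 60%: T_v = 1.781 − 0.933·log₁₀(100 − 85.657) = 0.70184.
t = T_v·H_d²/c_v = 0.70184×5.8²/2 = 11.8 years.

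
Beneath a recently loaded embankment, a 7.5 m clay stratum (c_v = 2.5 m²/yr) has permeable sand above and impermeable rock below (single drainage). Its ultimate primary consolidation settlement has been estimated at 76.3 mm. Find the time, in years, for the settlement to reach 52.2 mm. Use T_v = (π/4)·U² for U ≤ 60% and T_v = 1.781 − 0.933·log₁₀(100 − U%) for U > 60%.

Drainage path length: H_d = H = 7.5 m (single drainage).
U = S(t)/S_ult = 52.2/76.3 = 0.6841.
U > 60%: T_v = 1.781 − 0.933·log₁₀(100 − 68.414) = 0.38197.
t = T_v·H_d²/c_v = 0.38197×7.5²/2.5 = 8.594 years.

t ≈ 8.59 years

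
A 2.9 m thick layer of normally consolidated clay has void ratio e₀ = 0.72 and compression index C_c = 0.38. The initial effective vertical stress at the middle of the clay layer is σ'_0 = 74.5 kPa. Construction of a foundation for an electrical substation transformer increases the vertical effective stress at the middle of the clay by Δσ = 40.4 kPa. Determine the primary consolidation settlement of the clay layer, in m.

Final effective stress: σ'_f = σ'_0 + Δσ = 74.5 + 40.4 = 114.9 kPa.
Normally consolidated clay, so the full stress increment lies on the virgin compression line:
S_c = C_c·H/(1+e₀)·log₁₀(σ'_f/σ'_0) = 0.38×2.9/(1+0.72)×log₁₀(114.9/74.5)
    = 0.6407 × 0.18816 = 0.1206 m

S_c ≈ 0.121 m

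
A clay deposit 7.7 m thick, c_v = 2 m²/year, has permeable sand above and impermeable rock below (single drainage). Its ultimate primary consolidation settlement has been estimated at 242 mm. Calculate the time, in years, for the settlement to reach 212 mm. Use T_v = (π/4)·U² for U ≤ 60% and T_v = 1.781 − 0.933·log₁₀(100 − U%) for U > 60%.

t ≈ 22.6 years

Drainage path length: H_d = H = 7.7 m (single drainage).
U = S(t)/S_ult = 212/242 = 0.876.
U > 60%: T_v = 1.781 − 0.933·log₁₀(100 − 87.603) = 0.76095.
t = T_v·H_d²/c_v = 0.76095×7.7²/2 = 22.56 years.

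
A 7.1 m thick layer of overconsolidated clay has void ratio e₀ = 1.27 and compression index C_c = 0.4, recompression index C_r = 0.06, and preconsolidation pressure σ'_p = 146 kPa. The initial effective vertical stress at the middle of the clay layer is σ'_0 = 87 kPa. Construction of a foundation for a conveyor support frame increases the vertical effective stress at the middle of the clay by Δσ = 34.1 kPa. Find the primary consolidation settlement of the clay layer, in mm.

Final effective stress: σ'_f = 87 + 34.1 = 121.1 kPa.
σ'_f = 121.1 ≤ σ'_p = 146 kPa, so the clay remains overconsolidated and only the recompression index applies:
S_c = C_r·H/(1+e₀)·log₁₀(σ'_f/σ'_0) = 0.06×7.1/2.27×log₁₀(121.1/87)
    = 0.18767 × 0.14362 = 0.02695 m

S_c ≈ 27 mm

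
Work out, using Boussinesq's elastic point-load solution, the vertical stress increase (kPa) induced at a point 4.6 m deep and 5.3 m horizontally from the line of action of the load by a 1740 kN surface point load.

Δσ_z ≈ 4.75 kPa

Boussinesq vertical stress below a point load on an elastic half-space:
Δσ_z = 3P/(2πz²) · [1 + (r/z)²]^(−5/2)
r/z = 5.3/4.6 = 1.1522; [1+(r/z)²]^(−5/2) = 0.121.
Δσ_z = 3×1740/(2π×4.6²) × 0.121 = 39.262 × 0.121 = 4.751 kPa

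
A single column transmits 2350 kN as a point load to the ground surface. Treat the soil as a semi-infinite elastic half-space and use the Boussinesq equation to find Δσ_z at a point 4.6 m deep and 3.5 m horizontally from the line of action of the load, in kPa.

Boussinesq vertical stress below a point load on an elastic half-space:
Δσ_z = 3P/(2πz²) · [1 + (r/z)²]^(−5/2)
r/z = 3.5/4.6 = 0.76087; [1+(r/z)²]^(−5/2) = 0.31923.
Δσ_z = 3×2350/(2π×4.6²) × 0.31923 = 53.027 × 0.31923 = 16.93 kPa

Δσ_z ≈ 16.9 kPa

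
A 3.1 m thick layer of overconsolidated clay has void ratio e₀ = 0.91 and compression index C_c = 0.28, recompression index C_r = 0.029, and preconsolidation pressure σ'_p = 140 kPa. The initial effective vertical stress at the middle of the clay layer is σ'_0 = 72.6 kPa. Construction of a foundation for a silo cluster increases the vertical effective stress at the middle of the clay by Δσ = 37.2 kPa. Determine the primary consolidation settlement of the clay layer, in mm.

S_c ≈ 8.46 mm

Final effective stress: σ'_f = 72.6 + 37.2 = 109.8 kPa.
σ'_f = 109.8 ≤ σ'_p = 140 kPa, so the clay remains overconsolidated and only the recompression index applies:
S_c = C_r·H/(1+e₀)·log₁₀(σ'_f/σ'_0) = 0.029×3.1/1.91×log₁₀(109.8/72.6)
    = 0.047067 × 0.17967 = 0.008457 m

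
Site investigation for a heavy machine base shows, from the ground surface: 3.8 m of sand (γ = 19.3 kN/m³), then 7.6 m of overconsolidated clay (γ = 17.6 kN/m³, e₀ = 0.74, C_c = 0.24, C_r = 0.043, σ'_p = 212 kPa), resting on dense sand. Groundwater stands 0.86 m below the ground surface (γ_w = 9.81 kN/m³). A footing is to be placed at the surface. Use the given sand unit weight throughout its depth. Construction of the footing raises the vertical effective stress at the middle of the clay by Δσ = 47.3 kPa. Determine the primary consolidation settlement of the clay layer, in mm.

S_c ≈ 40.3 mm

Mid-depth of clay below the ground surface: z = 3.8 + 7.6/2 = 7.6 m.
Total vertical stress at mid-clay: σ_v = 19.3×3.8 + 17.6×3.8 = 140.22 kPa.
Pore pressure: u = 9.81×(7.6 − 0.86) = 66.119 kPa.
Initial effective stress: σ'_0 = σ_v − u = 140.22 − 66.119 = 74.101 kPa.
Final effective stress: σ'_f = 74.101 + 47.3 = 121.4 kPa.
σ'_f = 121.4 ≤ σ'_p = 212 kPa, so the clay remains overconsolidated and only the recompression index applies:
S_c = C_r·H/(1+e₀)·log₁₀(σ'_f/σ'_0) = 0.043×7.6/1.74×log₁₀(121.4/74.101)
    = 0.18782 × 0.21439 = 0.04027 m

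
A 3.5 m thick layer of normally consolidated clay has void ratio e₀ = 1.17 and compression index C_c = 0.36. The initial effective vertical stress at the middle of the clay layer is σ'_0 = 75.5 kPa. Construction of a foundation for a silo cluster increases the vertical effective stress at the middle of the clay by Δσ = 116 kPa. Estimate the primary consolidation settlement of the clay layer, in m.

S_c ≈ 0.235 m

Final effective stress: σ'_f = σ'_0 + Δσ = 75.5 + 116 = 191.5 kPa.
Normally consolidated clay, so the full stress increment lies on the virgin compression line:
S_c = C_c·H/(1+e₀)·log₁₀(σ'_f/σ'_0) = 0.36×3.5/(1+1.17)×log₁₀(191.5/75.5)
    = 0.58065 × 0.40422 = 0.2347 m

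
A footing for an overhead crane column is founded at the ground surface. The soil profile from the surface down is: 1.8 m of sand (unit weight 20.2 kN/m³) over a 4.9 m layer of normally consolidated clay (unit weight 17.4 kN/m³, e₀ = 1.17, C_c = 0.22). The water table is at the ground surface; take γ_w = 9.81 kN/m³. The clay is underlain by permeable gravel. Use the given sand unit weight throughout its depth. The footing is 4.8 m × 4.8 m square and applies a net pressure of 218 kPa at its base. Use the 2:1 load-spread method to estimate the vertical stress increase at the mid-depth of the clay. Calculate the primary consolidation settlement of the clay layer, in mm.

S_c ≈ 210 mm

Mid-depth of clay below the ground surface: z = 1.8 + 4.9/2 = 4.25 m.
Total vertical stress at mid-clay: σ_v = 20.2×1.8 + 17.4×2.45 = 78.99 kPa.
Pore pressure: u = 9.81×(4.25 − 0) = 41.693 kPa.
Initial effective stress: σ'_0 = σ_v − u = 78.99 − 41.693 = 37.297 kPa.
Stress increase at mid-clay by the 2:1 spreading method:
Δσ = qBL/((B+z)(L+z)) = 218×4.8×4.8/((4.8+4.25)(4.8+4.25)) = 61.326 kPa
Final effective stress: σ'_f = σ'_0 + Δσ = 37.297 + 61.326 = 98.623 kPa.
Normally consolidated clay, so the full stress increment lies on the virgin compression line:
S_c = C_c·H/(1+e₀)·log₁₀(σ'_f/σ'_0) = 0.22×4.9/(1+1.17)×log₁₀(98.623/37.297)
    = 0.49677 × 0.4223 = 0.2098 m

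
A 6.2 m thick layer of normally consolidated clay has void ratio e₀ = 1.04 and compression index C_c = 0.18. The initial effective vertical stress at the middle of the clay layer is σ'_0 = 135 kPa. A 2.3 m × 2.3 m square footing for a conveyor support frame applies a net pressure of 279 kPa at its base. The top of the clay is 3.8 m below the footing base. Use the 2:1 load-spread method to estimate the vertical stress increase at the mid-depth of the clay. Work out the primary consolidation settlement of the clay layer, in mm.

S_c ≈ 28.9 mm

Mid-depth of clay below the footing base: z = 3.8 + 6.2/2 = 6.9 m.
Stress increase at mid-clay by the 2:1 spreading method:
Δσ = qBL/((B+z)(L+z)) = 279×2.3×2.3/((2.3+6.9)(2.3+6.9)) = 17.438 kPa
Final effective stress: σ'_f = σ'_0 + Δσ = 135 + 17.438 = 152.44 kPa.
Normally consolidated clay, so the full stress increment lies on the virgin compression line:
S_c = C_c·H/(1+e₀)·log₁₀(σ'_f/σ'_0) = 0.18×6.2/(1+1.04)×log₁₀(152.44/135)
    = 0.54706 × 0.052765 = 0.02887 m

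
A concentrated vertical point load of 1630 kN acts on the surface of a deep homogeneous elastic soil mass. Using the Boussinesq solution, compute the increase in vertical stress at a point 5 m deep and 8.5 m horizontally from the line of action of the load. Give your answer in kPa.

Δσ_z ≈ 1.04 kPa

Boussinesq vertical stress below a point load on an elastic half-space:
Δσ_z = 3P/(2πz²) · [1 + (r/z)²]^(−5/2)
r/z = 8.5/5 = 1.7; [1+(r/z)²]^(−5/2) = 0.033506.
Δσ_z = 3×1630/(2π×5²) × 0.033506 = 31.131 × 0.033506 = 1.043 kPa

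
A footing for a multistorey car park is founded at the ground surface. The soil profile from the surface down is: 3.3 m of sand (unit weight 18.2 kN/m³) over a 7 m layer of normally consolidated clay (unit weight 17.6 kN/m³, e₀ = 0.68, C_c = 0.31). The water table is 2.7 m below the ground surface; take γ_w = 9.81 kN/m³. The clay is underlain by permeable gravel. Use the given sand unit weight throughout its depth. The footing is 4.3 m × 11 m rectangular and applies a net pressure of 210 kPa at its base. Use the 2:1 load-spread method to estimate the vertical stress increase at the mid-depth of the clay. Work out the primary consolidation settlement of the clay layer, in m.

Mid-depth of clay below the ground surface: z = 3.3 + 7/2 = 6.8 m.
Total vertical stress at mid-clay: σ_v = 18.2×3.3 + 17.6×3.5 = 121.66 kPa.
Pore pressure: u = 9.81×(6.8 − 2.7) = 40.221 kPa.
Initial effective stress: σ'_0 = σ_v − u = 121.66 − 40.221 = 81.439 kPa.
Stress increase at mid-clay by the 2:1 spreading method:
Δσ = qBL/((B+z)(L+z)) = 210×4.3×11/((4.3+6.8)(11+6.8)) = 50.273 kPa
Final effective stress: σ'_f = σ'_0 + Δσ = 81.439 + 50.273 = 131.71 kPa.
Normally consolidated clay, so the full stress increment lies on the virgin compression line:
S_c = C_c·H/(1+e₀)·log₁₀(σ'_f/σ'_0) = 0.31×7/(1+0.68)×log₁₀(131.71/81.439)
    = 1.2917 × 0.20879 = 0.2697 m

S_c ≈ 0.27 m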